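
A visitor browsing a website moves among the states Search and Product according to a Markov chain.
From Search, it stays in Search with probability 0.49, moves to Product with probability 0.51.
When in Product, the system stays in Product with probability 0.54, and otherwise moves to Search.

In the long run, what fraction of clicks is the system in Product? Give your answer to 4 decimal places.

0.5258

Let the stationary distribution be π with π = πP and π_1 + π_2 = 1.
π_1 = 0.49·π_1 + 0.46·π_2
Solving with the normalization constraint gives π = (0.4742, 0.5258).
So the stationary probability of Product is 0.5258.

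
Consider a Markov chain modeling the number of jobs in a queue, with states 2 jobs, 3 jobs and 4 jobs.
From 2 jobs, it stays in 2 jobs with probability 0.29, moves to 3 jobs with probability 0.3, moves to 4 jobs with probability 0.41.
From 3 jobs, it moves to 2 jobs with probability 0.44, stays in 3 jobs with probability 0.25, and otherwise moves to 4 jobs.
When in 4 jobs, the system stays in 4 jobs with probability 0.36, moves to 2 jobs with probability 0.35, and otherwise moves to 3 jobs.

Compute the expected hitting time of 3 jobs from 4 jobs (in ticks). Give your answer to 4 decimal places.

Let t(s) be the expected number of ticks to first reach 3 jobs from state s, with t(3 jobs) = 0. Conditioning on the first tick:
t(2 jobs) = 1 + 0.29·t(2 jobs) + 0.41·t(4 jobs)
t(4 jobs) = 1 + 0.35·t(2 jobs) + 0.36·t(4 jobs)
Solving: t(2 jobs) = 3.3773, t(4 jobs) = 3.4095.
Expected ticks from 4 jobs to 3 jobs: 3.4095.

3.4095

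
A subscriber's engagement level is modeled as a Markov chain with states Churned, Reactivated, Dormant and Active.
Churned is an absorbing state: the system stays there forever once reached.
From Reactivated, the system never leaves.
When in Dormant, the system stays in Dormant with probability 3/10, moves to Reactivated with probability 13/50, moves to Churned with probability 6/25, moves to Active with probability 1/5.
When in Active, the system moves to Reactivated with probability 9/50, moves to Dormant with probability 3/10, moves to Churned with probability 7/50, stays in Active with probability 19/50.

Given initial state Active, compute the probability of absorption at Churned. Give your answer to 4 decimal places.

Let h(s) be the probability of absorption at Churned starting from transient state s. Then h(Churned) = 1 and h(Reactivated) = 0. By first-step analysis:
h(Dormant) = 0.24·1 + 0.26·0 + 0.3·h(Dormant) + 0.2·h(Active)
h(Active) = 0.14·1 + 0.18·0 + 0.3·h(Dormant) + 0.38·h(Active)
Solving: h(Dormant) = 0.4727, h(Active) = 0.4545.
Starting from Active, the probability is 0.4545.

0.4545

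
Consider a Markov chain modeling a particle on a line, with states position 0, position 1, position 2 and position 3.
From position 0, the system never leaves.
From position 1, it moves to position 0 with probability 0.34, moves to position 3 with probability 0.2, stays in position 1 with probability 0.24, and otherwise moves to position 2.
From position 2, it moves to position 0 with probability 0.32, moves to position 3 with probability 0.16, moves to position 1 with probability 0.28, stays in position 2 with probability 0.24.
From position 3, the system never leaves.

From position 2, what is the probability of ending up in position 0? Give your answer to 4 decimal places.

Let h(s) be the probability of absorption at position 0 starting from transient state s. Then h(position 0) = 1 and h(position 3) = 0. By first-step analysis:
h(position 1) = 0.34·1 + 0.24·h(position 1) + 0.22·h(position 2) + 0.2·0
h(position 2) = 0.32·1 + 0.28·h(position 1) + 0.24·h(position 2) + 0.16·0
Solving: h(position 1) = 0.6372, h(position 2) = 0.6558.
Starting from position 2, the probability is 0.6558.

0.6558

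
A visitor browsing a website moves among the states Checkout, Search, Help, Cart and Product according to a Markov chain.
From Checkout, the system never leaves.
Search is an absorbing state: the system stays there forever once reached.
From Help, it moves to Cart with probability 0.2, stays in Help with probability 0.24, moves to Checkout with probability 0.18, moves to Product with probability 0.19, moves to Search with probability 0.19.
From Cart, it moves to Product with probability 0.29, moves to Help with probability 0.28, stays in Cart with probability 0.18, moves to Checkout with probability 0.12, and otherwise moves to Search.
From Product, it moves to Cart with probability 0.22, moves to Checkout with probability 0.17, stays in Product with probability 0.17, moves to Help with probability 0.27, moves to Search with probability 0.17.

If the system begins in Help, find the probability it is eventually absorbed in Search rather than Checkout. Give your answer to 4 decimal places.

Let h(s) be the probability of absorption at Search starting from transient state s. Then h(Search) = 1 and h(Checkout) = 0. By first-step analysis:
h(Help) = 0.18·0 + 0.19·1 + 0.24·h(Help) + 0.2·h(Cart) + 0.19·h(Product)
h(Cart) = 0.12·0 + 0.13·1 + 0.28·h(Help) + 0.18·h(Cart) + 0.29·h(Product)
h(Product) = 0.17·0 + 0.17·1 + 0.27·h(Help) + 0.22·h(Cart) + 0.17·h(Product)
Solving: h(Help) = 0.5117, h(Cart) = 0.5126, h(Product) = 0.5071.
Starting from Help, the probability is 0.5117.

0.5117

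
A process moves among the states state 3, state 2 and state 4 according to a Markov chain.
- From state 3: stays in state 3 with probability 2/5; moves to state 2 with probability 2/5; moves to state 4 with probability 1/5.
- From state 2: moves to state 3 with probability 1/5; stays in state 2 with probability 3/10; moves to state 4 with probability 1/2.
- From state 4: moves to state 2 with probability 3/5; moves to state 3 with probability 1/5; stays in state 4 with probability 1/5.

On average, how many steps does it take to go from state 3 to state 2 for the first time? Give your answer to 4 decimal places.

2.2727

Let t(s) be the expected number of steps to first reach state 2 from state s, with t(state 2) = 0. Conditioning on the first step:
t(state 3) = 1 + 0.4·t(state 3) + 0.2·t(state 4)
t(state 4) = 1 + 0.2·t(state 3) + 0.2·t(state 4)
Solving: t(state 3) = 2.2727, t(state 4) = 1.8182.
Expected steps from state 3 to state 2: 2.2727.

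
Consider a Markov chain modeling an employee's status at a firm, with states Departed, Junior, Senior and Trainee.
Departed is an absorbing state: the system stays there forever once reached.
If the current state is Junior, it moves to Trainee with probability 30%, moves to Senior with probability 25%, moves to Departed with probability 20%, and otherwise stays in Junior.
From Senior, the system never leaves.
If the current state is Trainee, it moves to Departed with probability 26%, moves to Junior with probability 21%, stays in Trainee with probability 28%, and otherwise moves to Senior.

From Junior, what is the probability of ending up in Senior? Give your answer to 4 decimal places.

0.5346

Let h(s) be the probability of absorption at Senior starting from transient state s. Then h(Senior) = 1 and h(Departed) = 0. By first-step analysis:
h(Junior) = 0.2·0 + 0.25·h(Junior) + 0.25·1 + 0.3·h(Trainee)
h(Trainee) = 0.26·0 + 0.21·h(Junior) + 0.25·1 + 0.28·h(Trainee)
Solving: h(Junior) = 0.5346, h(Trainee) = 0.5031.
Starting from Junior, the probability is 0.5346.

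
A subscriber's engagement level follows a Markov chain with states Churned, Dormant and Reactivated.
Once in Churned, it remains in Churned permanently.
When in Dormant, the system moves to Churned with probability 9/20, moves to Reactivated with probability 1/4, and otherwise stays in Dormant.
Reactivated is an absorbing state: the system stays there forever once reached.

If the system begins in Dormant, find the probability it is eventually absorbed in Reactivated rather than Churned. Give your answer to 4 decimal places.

Let h(s) be the probability of absorption at Reactivated starting from transient state s. Then h(Reactivated) = 1 and h(Churned) = 0. By first-step analysis:
h(Dormant) = 0.45·0 + 0.3·h(Dormant) + 0.25·1
Solving: h(Dormant) = 0.3571.
Starting from Dormant, the probability is 0.3571.

0.3571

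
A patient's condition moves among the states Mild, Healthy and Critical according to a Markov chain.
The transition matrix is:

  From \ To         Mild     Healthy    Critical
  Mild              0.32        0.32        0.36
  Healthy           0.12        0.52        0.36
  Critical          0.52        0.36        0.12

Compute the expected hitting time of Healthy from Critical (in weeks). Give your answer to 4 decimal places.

Let t(s) be the expected number of weeks to first reach Healthy from state s, with t(Healthy) = 0. Conditioning on the first week:
t(Mild) = 1 + 0.32·t(Mild) + 0.36·t(Critical)
t(Critical) = 1 + 0.52·t(Mild) + 0.12·t(Critical)
Solving: t(Mild) = 3.0156, t(Critical) = 2.9183.
Expected weeks from Critical to Healthy: 2.9183.

2.9183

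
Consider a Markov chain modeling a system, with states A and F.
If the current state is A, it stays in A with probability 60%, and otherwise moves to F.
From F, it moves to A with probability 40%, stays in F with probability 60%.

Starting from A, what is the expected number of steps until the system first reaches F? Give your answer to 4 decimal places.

2.5000

Let t(s) be the expected number of steps to first reach F from state s, with t(F) = 0. Conditioning on the first step:
t(A) = 1 + 0.6·t(A)
Solving: t(A) = 2.5000.
Expected steps from A to F: 2.5000.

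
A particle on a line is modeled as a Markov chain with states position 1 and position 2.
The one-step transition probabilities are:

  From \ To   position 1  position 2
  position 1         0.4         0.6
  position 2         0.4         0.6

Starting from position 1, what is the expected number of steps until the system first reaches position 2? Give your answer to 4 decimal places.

1.6667

Let t(s) be the expected number of steps to first reach position 2 from state s, with t(position 2) = 0. Conditioning on the first step:
t(position 1) = 1 + 0.4·t(position 1)
Solving: t(position 1) = 1.6667.
Expected steps from position 1 to position 2: 1.6667.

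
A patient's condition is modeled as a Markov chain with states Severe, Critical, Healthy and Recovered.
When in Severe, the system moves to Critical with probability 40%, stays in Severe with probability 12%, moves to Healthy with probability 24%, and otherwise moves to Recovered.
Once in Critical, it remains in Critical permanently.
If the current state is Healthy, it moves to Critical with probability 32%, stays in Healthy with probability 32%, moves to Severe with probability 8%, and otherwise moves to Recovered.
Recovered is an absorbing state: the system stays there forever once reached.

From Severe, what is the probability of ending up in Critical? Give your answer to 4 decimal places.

0.6022

Let h(s) be the probability of absorption at Critical starting from transient state s. Then h(Critical) = 1 and h(Recovered) = 0. By first-step analysis:
h(Severe) = 0.12·h(Severe) + 0.4·1 + 0.24·h(Healthy) + 0.24·0
h(Healthy) = 0.08·h(Severe) + 0.32·1 + 0.32·h(Healthy) + 0.28·0
Solving: h(Severe) = 0.6022, h(Healthy) = 0.5414.
Starting from Severe, the probability is 0.6022.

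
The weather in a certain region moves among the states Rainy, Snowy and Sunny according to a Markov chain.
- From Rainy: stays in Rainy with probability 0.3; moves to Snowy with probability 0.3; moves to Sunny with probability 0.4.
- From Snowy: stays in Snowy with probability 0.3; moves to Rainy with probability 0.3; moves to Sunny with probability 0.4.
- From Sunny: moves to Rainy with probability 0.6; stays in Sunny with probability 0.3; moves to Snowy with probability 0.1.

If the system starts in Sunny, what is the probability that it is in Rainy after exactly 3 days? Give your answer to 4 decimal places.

0.4110

Propagate the distribution vector 3 days from Sunny.
After 0 days: (0.0000, 0.0000, 1.0000)
After 1 day: (0.6000, 0.1000, 0.3000)
After 2 days: (0.3900, 0.2400, 0.3700)
After 3 days: (0.4110, 0.2260, 0.3630)
P(in Rainy after 3 days) = 0.4110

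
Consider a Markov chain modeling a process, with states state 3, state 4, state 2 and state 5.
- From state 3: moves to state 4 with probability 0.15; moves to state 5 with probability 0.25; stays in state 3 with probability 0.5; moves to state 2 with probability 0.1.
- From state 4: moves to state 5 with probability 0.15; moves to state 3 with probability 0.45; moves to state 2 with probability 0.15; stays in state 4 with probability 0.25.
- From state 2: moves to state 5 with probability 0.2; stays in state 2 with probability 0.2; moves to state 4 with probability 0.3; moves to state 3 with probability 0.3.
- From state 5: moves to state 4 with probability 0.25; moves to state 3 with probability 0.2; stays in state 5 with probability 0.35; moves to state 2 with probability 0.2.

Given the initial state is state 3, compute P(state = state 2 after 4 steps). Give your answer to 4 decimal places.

0.1507

Propagate the distribution vector 4 steps from state 3.
After 0 steps: (1.0000, 0.0000, 0.0000, 0.0000)
After 1 step: (0.5000, 0.1500, 0.1000, 0.2500)
After 2 steps: (0.3975, 0.2050, 0.1425, 0.2550)
After 3 steps: (0.3848, 0.2174, 0.1500, 0.2479)
After 4 steps: (0.3848, 0.2190, 0.1507, 0.2456)
P(in state 2 after 4 steps) = 0.1507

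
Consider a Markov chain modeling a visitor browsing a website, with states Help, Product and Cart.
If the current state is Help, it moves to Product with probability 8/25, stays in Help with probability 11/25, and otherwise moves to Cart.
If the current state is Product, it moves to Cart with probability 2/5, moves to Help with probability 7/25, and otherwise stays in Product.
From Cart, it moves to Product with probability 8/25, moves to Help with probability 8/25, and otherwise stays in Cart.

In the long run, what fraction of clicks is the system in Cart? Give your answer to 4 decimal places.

0.3309

Let the stationary distribution be π with π = πP and π_1 + π_2 + π_3 = 1.
π_1 = 0.44·π_1 + 0.28·π_2 + 0.32·π_3
π_2 = 0.32·π_1 + 0.32·π_2 + 0.32·π_3
Solving with the normalization constraint gives π = (0.3491, 0.3200, 0.3309).
So the stationary probability of Cart is 0.3309.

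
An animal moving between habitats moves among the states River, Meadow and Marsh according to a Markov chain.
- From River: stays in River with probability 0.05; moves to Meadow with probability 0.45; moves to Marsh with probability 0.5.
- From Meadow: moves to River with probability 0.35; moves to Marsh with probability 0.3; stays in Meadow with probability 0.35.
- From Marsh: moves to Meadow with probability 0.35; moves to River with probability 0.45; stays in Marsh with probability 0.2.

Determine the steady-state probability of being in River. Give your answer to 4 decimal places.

Let the stationary distribution be π with π = πP and π_1 + π_2 + π_3 = 1.
π_1 = 0.05·π_1 + 0.35·π_2 + 0.45·π_3
π_2 = 0.45·π_1 + 0.35·π_2 + 0.35·π_3
Solving with the normalization constraint gives π = (0.2943, 0.3794, 0.3262).
So the stationary probability of River is 0.2943.

0.2943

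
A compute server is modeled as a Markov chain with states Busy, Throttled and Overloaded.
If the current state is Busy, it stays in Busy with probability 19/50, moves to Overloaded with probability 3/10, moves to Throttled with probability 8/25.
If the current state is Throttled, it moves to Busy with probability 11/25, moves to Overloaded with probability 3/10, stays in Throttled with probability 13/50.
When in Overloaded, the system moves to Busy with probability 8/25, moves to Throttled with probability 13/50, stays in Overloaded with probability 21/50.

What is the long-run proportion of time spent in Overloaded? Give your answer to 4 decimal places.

Let the stationary distribution be π with π = πP and π_1 + π_2 + π_3 = 1.
π_1 = 0.38·π_1 + 0.44·π_2 + 0.32·π_3
π_2 = 0.32·π_1 + 0.26·π_2 + 0.26·π_3
Solving with the normalization constraint gives π = (0.3765, 0.2826, 0.3409).
So the stationary probability of Overloaded is 0.3409.

0.3409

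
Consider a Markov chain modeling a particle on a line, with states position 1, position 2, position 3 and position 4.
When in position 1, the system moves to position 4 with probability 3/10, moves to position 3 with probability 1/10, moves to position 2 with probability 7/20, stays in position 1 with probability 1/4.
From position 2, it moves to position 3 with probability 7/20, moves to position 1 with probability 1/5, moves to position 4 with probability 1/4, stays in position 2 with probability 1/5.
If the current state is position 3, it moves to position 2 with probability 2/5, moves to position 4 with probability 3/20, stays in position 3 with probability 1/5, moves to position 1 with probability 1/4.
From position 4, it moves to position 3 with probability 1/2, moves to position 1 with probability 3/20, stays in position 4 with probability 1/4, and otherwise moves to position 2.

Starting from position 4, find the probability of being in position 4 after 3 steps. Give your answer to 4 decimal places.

0.2335

Propagate the distribution vector 3 steps from position 4.
After 0 steps: (0.0000, 0.0000, 0.0000, 1.0000)
After 1 step: (0.1500, 0.1000, 0.5000, 0.2500)
After 2 steps: (0.2200, 0.2975, 0.2750, 0.2075)
After 3 steps: (0.2144, 0.2673, 0.2849, 0.2335)
P(in position 4 after 3 steps) = 0.2335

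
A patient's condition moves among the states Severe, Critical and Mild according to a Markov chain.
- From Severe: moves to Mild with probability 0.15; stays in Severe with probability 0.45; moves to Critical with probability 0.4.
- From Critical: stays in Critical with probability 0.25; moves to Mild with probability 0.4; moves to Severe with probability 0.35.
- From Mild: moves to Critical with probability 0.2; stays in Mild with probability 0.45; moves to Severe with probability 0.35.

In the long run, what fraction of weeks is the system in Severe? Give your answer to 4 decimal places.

Let the stationary distribution be π with π = πP and π_1 + π_2 + π_3 = 1.
π_1 = 0.45·π_1 + 0.35·π_2 + 0.35·π_3
π_2 = 0.4·π_1 + 0.25·π_2 + 0.2·π_3
Solving with the normalization constraint gives π = (0.3889, 0.2924, 0.3187).
So the stationary probability of Severe is 0.3889.

0.3889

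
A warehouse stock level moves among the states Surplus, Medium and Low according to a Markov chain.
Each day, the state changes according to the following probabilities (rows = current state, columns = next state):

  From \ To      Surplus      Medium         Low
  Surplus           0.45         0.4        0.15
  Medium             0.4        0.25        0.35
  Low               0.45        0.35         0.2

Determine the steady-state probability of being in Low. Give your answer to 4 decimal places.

0.2290

Let the stationary distribution be π with π = πP and π_1 + π_2 + π_3 = 1.
π_1 = 0.45·π_1 + 0.4·π_2 + 0.45·π_3
π_2 = 0.4·π_1 + 0.25·π_2 + 0.35·π_3
Solving with the normalization constraint gives π = (0.4331, 0.3379, 0.2290).
So the stationary probability of Low is 0.2290.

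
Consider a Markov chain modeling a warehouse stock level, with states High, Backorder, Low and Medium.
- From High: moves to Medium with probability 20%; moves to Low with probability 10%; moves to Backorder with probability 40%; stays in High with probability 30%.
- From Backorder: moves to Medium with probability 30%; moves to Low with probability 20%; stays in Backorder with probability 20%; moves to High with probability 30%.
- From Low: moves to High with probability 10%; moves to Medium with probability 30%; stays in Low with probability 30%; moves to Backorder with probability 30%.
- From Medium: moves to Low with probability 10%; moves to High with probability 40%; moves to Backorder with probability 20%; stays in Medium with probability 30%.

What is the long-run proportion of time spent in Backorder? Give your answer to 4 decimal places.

0.2750

Let the stationary distribution be π with π = πP and π_1 + π_2 + π_3 + π_4 = 1.
π_1 = 0.3·π_1 + 0.3·π_2 + 0.1·π_3 + 0.4·π_4
π_2 = 0.4·π_1 + 0.2·π_2 + 0.3·π_3 + 0.2·π_4
π_3 = 0.1·π_1 + 0.2·π_2 + 0.3·π_3 + 0.1·π_4
Solving with the normalization constraint gives π = (0.2952, 0.2750, 0.1594, 0.2705).
So the stationary probability of Backorder is 0.2750.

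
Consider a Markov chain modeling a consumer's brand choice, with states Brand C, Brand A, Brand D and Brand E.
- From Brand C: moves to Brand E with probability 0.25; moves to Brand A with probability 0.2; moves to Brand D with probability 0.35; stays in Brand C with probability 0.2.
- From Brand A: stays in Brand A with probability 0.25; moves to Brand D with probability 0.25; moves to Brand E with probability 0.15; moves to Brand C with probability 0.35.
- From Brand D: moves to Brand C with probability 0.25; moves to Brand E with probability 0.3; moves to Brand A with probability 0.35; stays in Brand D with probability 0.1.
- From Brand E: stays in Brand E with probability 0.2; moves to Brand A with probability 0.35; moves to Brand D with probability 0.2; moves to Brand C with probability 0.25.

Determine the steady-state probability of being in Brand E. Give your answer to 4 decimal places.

Let the stationary distribution be π with π = πP and π_1 + π_2 + π_3 + π_4 = 1.
π_1 = 0.2·π_1 + 0.35·π_2 + 0.25·π_3 + 0.25·π_4
π_2 = 0.2·π_1 + 0.25·π_2 + 0.35·π_3 + 0.35·π_4
π_3 = 0.35·π_1 + 0.25·π_2 + 0.1·π_3 + 0.2·π_4
Solving with the normalization constraint gives π = (0.2650, 0.2821, 0.2308, 0.2222).
So the stationary probability of Brand E is 0.2222.

0.2222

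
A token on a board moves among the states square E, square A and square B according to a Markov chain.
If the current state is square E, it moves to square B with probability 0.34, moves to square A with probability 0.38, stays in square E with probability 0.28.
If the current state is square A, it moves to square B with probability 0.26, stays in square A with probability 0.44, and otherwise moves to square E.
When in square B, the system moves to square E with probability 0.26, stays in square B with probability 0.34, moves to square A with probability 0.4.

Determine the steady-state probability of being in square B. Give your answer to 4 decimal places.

Let the stationary distribution be π with π = πP and π_1 + π_2 + π_3 = 1.
π_1 = 0.28·π_1 + 0.3·π_2 + 0.26·π_3
π_2 = 0.38·π_1 + 0.44·π_2 + 0.4·π_3
Solving with the normalization constraint gives π = (0.2821, 0.4108, 0.3071).
So the stationary probability of square B is 0.3071.

0.3071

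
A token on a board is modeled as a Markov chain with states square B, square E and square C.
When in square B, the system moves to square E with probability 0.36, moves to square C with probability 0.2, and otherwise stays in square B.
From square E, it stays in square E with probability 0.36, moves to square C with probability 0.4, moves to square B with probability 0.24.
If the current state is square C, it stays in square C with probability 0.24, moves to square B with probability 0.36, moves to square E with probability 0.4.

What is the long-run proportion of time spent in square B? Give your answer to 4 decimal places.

0.3429

Let the stationary distribution be π with π = πP and π_1 + π_2 + π_3 = 1.
π_1 = 0.44·π_1 + 0.24·π_2 + 0.36·π_3
π_2 = 0.36·π_1 + 0.36·π_2 + 0.4·π_3
Solving with the normalization constraint gives π = (0.3429, 0.3714, 0.2857).
So the stationary probability of square B is 0.3429.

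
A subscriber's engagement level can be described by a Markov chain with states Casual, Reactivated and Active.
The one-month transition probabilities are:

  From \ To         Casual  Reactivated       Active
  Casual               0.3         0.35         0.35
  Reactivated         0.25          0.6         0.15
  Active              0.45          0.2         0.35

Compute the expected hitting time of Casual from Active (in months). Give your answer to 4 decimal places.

Let t(s) be the expected number of months to first reach Casual from state s, with t(Casual) = 0. Conditioning on the first month:
t(Reactivated) = 1 + 0.6·t(Reactivated) + 0.15·t(Active)
t(Active) = 1 + 0.2·t(Reactivated) + 0.35·t(Active)
Solving: t(Reactivated) = 3.4783, t(Active) = 2.6087.
Expected months from Active to Casual: 2.6087.

2.6087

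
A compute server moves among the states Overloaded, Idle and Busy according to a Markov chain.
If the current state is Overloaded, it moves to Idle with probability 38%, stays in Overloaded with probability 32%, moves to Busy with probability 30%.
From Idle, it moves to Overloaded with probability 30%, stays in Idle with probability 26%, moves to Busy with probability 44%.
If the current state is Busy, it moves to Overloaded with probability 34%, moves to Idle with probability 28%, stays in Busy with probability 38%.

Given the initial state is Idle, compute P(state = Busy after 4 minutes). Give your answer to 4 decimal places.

Propagate the distribution vector 4 minutes from Idle.
After 0 minutes: (0.0000, 1.0000, 0.0000)
After 1 minute: (0.3000, 0.2600, 0.4400)
After 2 minutes: (0.3236, 0.3048, 0.3716)
After 3 minutes: (0.3213, 0.3063, 0.3724)
After 4 minutes: (0.3213, 0.3060, 0.3727)
P(in Busy after 4 minutes) = 0.3727

0.3727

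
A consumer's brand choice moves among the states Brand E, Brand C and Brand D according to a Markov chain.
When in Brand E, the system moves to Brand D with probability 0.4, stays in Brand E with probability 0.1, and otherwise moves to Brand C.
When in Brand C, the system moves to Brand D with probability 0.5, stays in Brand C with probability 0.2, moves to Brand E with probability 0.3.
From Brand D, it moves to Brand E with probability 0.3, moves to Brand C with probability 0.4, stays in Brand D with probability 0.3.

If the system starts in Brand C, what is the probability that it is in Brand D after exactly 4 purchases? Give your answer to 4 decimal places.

Propagate the distribution vector 4 purchases from Brand C.
After 0 purchases: (0.0000, 1.0000, 0.0000)
After 1 purchase: (0.3000, 0.2000, 0.5000)
After 2 purchases: (0.2400, 0.3900, 0.3700)
After 3 purchases: (0.2520, 0.3460, 0.4020)
After 4 purchases: (0.2496, 0.3560, 0.3944)
P(in Brand D after 4 purchases) = 0.3944

0.3944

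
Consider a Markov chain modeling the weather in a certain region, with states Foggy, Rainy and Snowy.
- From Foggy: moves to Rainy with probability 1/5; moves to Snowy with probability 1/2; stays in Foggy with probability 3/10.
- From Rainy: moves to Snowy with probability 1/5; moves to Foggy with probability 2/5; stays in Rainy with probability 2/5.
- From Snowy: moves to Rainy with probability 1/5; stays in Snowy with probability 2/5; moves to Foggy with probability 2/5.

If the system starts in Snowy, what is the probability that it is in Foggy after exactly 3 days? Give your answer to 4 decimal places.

Propagate the distribution vector 3 days from Snowy.
After 0 days: (0.0000, 0.0000, 1.0000)
After 1 day: (0.4000, 0.2000, 0.4000)
After 2 days: (0.3600, 0.2400, 0.4000)
After 3 days: (0.3640, 0.2480, 0.3880)
P(in Foggy after 3 days) = 0.3640

0.3640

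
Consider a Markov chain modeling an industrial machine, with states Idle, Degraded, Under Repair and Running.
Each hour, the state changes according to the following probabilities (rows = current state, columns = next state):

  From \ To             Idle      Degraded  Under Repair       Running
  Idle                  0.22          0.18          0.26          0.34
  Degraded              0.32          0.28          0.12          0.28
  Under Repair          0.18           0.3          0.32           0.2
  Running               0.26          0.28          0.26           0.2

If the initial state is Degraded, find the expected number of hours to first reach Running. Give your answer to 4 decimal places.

3.5685

Let t(s) be the expected number of hours to first reach Running from state s, with t(Running) = 0. Conditioning on the first hour:
t(Idle) = 1 + 0.22·t(Idle) + 0.18·t(Degraded) + 0.26·t(Under Repair)
t(Degraded) = 1 + 0.32·t(Idle) + 0.28·t(Degraded) + 0.12·t(Under Repair)
t(Under Repair) = 1 + 0.18·t(Idle) + 0.3·t(Degraded) + 0.32·t(Under Repair)
Solving: t(Idle) = 3.4225, t(Degraded) = 3.5685, t(Under Repair) = 3.9509.
Expected hours from Degraded to Running: 3.5685.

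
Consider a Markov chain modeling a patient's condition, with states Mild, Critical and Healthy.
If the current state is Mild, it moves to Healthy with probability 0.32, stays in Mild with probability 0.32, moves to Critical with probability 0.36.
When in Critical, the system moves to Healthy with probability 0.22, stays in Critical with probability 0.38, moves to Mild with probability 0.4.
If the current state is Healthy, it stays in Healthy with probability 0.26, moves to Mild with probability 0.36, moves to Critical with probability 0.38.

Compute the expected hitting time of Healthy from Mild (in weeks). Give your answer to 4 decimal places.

Let t(s) be the expected number of weeks to first reach Healthy from state s, with t(Healthy) = 0. Conditioning on the first week:
t(Mild) = 1 + 0.32·t(Mild) + 0.36·t(Critical)
t(Critical) = 1 + 0.4·t(Mild) + 0.38·t(Critical)
Solving: t(Mild) = 3.5303, t(Critical) = 3.8905.
Expected weeks from Mild to Healthy: 3.5303.

3.5303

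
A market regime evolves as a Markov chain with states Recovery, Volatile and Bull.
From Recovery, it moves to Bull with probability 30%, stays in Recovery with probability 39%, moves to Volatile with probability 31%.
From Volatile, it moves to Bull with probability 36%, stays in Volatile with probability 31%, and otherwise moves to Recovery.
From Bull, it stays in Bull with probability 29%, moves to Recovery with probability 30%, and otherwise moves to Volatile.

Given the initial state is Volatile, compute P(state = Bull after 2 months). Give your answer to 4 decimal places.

Sum over the intermediate state after 1 month:
P = P(Volatile→Recovery)·P(Recovery→Bull) + P(Volatile→Volatile)·P(Volatile→Bull) + P(Volatile→Bull)·P(Bull→Bull)
  = 0.33×0.3 + 0.31×0.36 + 0.36×0.29
  = 0.0990 + 0.1116 + 0.1044 = 0.3150

0.3150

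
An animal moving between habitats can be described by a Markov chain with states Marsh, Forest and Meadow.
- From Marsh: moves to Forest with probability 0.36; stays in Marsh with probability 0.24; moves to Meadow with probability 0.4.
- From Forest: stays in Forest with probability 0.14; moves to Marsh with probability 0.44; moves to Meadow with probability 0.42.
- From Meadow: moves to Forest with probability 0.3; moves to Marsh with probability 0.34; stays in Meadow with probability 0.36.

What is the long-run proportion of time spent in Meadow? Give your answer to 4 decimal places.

0.3899

Let the stationary distribution be π with π = πP and π_1 + π_2 + π_3 = 1.
π_1 = 0.24·π_1 + 0.44·π_2 + 0.34·π_3
π_2 = 0.36·π_1 + 0.14·π_2 + 0.3·π_3
Solving with the normalization constraint gives π = (0.3342, 0.2759, 0.3899).
So the stationary probability of Meadow is 0.3899.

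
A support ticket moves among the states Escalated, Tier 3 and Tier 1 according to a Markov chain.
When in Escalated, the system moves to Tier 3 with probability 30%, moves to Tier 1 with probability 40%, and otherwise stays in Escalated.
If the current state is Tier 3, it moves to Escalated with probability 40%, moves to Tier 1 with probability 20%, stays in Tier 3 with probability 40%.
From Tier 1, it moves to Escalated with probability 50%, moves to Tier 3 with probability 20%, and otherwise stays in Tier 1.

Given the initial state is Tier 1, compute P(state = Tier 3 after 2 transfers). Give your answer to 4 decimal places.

Sum over the intermediate state after 1 transfer:
P = P(Tier 1→Escalated)·P(Escalated→Tier 3) + P(Tier 1→Tier 3)·P(Tier 3→Tier 3) + P(Tier 1→Tier 1)·P(Tier 1→Tier 3)
  = 0.5×0.3 + 0.2×0.4 + 0.3×0.2
  = 0.1500 + 0.0800 + 0.0600 = 0.2900

0.2900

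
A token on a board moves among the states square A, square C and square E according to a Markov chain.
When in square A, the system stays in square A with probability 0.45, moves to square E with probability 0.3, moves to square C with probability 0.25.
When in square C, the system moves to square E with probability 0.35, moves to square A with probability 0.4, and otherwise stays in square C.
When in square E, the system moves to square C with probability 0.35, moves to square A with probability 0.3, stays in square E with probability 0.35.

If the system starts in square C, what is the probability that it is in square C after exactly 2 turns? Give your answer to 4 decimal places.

Sum over the intermediate state after 1 turn:
P = P(square C→square A)·P(square A→square C) + P(square C→square C)·P(square C→square C) + P(square C→square E)·P(square E→square C)
  = 0.4×0.25 + 0.25×0.25 + 0.35×0.35
  = 0.1000 + 0.0625 + 0.1225 = 0.2850

0.2850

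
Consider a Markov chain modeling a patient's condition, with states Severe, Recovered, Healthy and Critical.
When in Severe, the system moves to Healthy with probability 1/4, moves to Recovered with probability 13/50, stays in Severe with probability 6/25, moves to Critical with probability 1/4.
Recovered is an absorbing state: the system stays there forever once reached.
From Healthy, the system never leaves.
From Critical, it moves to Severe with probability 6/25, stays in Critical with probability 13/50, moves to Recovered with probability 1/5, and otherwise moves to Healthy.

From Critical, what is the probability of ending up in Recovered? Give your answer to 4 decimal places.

Let h(s) be the probability of absorption at Recovered starting from transient state s. Then h(Recovered) = 1 and h(Healthy) = 0. By first-step analysis:
h(Severe) = 0.24·h(Severe) + 0.26·1 + 0.25·0 + 0.25·h(Critical)
h(Critical) = 0.24·h(Severe) + 0.2·1 + 0.3·0 + 0.26·h(Critical)
Solving: h(Severe) = 0.4825, h(Critical) = 0.4268.
Starting from Critical, the probability is 0.4268.

0.4268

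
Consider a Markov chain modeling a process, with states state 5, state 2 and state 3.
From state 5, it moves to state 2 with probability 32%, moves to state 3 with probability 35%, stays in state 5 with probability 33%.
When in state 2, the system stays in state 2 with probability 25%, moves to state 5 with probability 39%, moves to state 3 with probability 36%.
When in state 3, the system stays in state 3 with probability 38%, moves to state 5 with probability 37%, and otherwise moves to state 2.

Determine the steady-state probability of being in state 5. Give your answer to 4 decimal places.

0.3611

Let the stationary distribution be π with π = πP and π_1 + π_2 + π_3 = 1.
π_1 = 0.33·π_1 + 0.39·π_2 + 0.37·π_3
π_2 = 0.32·π_1 + 0.25·π_2 + 0.25·π_3
Solving with the normalization constraint gives π = (0.3611, 0.2753, 0.3637).
So the stationary probability of state 5 is 0.3611.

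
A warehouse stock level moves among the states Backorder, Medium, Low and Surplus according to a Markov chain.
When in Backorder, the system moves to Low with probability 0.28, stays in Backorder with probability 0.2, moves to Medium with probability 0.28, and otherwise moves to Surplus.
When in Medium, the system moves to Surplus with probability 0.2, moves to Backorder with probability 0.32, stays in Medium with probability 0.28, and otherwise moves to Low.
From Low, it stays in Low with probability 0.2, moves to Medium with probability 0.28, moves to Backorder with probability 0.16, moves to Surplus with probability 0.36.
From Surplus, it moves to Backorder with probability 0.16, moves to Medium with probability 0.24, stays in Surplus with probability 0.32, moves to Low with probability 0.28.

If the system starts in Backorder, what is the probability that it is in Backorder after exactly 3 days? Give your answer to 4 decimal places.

0.2118

Propagate the distribution vector 3 days from Backorder.
After 0 days: (1.0000, 0.0000, 0.0000, 0.0000)
After 1 day: (0.2000, 0.2800, 0.2800, 0.2400)
After 2 days: (0.2128, 0.2704, 0.2352, 0.2816)
After 3 days: (0.2118, 0.2687, 0.2396, 0.2799)
P(in Backorder after 3 days) = 0.2118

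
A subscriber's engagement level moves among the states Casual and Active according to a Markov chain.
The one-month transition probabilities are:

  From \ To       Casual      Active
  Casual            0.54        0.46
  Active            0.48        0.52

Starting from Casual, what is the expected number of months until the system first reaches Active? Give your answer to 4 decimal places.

Let t(s) be the expected number of months to first reach Active from state s, with t(Active) = 0. Conditioning on the first month:
t(Casual) = 1 + 0.54·t(Casual)
Solving: t(Casual) = 2.1739.
Expected months from Casual to Active: 2.1739.

2.1739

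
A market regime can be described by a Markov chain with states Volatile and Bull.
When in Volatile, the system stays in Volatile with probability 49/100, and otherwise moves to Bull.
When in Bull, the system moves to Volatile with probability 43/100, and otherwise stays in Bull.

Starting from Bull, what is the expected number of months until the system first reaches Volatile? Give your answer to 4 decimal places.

Let t(s) be the expected number of months to first reach Volatile from state s, with t(Volatile) = 0. Conditioning on the first month:
t(Bull) = 1 + 0.57·t(Bull)
Solving: t(Bull) = 2.3256.
Expected months from Bull to Volatile: 2.3256.

2.3256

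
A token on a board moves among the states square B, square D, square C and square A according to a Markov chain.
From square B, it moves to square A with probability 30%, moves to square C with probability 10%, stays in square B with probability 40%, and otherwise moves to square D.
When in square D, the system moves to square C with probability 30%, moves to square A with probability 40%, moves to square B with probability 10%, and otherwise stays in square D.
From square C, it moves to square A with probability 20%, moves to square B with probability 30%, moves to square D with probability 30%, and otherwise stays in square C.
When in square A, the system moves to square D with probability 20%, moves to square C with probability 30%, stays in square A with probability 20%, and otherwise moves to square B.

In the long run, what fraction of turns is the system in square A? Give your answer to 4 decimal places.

Let the stationary distribution be π with π = πP and π_1 + π_2 + π_3 + π_4 = 1.
π_1 = 0.4·π_1 + 0.1·π_2 + 0.3·π_3 + 0.3·π_4
π_2 = 0.2·π_1 + 0.2·π_2 + 0.3·π_3 + 0.2·π_4
π_3 = 0.1·π_1 + 0.3·π_2 + 0.2·π_3 + 0.3·π_4
Solving with the normalization constraint gives π = (0.2840, 0.2221, 0.2211, 0.2728).
So the stationary probability of square A is 0.2728.

0.2728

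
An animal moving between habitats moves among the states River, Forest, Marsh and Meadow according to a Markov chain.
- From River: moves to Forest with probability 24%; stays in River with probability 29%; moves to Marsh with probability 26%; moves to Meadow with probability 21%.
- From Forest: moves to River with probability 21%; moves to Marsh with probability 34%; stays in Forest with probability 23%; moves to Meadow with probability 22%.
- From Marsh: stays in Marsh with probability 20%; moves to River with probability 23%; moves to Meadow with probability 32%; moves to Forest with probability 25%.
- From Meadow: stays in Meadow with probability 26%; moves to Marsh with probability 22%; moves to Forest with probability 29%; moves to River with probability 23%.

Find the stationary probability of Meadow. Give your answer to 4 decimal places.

Let the stationary distribution be π with π = πP and π_1 + π_2 + π_3 + π_4 = 1.
π_1 = 0.29·π_1 + 0.21·π_2 + 0.23·π_3 + 0.23·π_4
π_2 = 0.24·π_1 + 0.23·π_2 + 0.25·π_3 + 0.29·π_4
π_3 = 0.26·π_1 + 0.34·π_2 + 0.2·π_3 + 0.22·π_4
Solving with the normalization constraint gives π = (0.2393, 0.2527, 0.2548, 0.2532).
So the stationary probability of Meadow is 0.2532.

0.2532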